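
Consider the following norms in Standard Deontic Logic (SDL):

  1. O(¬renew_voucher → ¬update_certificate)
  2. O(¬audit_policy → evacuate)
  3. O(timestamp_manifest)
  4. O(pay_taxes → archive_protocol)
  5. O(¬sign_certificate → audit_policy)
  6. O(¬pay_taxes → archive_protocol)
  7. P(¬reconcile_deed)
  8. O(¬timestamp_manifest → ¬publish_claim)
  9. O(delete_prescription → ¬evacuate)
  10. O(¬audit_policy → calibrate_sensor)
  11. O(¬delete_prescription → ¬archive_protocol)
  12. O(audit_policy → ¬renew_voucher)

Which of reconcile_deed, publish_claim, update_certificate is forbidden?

update_certificate

Premises 6 and 4 are O(¬pay_taxes → archive_protocol) and O(pay_taxes → archive_protocol); every ideal world satisfies ¬pay_taxes or pay_taxes, so in either case archive_protocol holds — hence O(archive_protocol).
Premise 11, O(¬delete_prescription → ¬archive_protocol), contraposes to O(archive_protocol → delete_prescription); with O(archive_protocol) we get O(delete_prescription).
With premise 9, O(delete_prescription → ¬evacuate), the K-axiom yields O(¬evacuate).
Premise 2, O(¬audit_policy → evacuate), contraposes to O(¬evacuate → audit_policy); with O(¬evacuate) we get O(audit_policy).
From O(audit_policy) and premise 12, O(audit_policy → ¬renew_voucher), we obtain O(¬renew_voucher).
With premise 1, O(¬renew_voucher → ¬update_certificate), the K-axiom yields O(¬update_certificate).
So O(¬update_certificate) holds, i.e. update_certificate is forbidden. None of the other listed options is forbidden under the premises.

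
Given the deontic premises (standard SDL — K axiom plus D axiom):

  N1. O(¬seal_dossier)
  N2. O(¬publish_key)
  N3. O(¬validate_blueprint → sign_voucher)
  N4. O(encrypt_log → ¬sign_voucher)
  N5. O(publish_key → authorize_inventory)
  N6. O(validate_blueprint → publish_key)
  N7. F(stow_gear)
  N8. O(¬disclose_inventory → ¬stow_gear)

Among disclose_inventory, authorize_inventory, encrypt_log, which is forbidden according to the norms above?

encrypt_log

From premise 2 we have O(¬publish_key).
The contrapositive of premise 6 (O(validate_blueprint → publish_key)) is O(¬publish_key → ¬validate_blueprint), and O(¬publish_key) is already established, so O(¬validate_blueprint).
Premise 3 is O(¬validate_blueprint → sign_voucher); since O(¬validate_blueprint), deontic closure gives O(sign_voucher).
The contrapositive of premise 4 (O(encrypt_log → ¬sign_voucher)) is O(sign_voucher → ¬encrypt_log), and O(sign_voucher) is already established, so O(¬encrypt_log).
So O(¬encrypt_log) holds, i.e. encrypt_log is forbidden. None of the other listed options is forbidden under the premises.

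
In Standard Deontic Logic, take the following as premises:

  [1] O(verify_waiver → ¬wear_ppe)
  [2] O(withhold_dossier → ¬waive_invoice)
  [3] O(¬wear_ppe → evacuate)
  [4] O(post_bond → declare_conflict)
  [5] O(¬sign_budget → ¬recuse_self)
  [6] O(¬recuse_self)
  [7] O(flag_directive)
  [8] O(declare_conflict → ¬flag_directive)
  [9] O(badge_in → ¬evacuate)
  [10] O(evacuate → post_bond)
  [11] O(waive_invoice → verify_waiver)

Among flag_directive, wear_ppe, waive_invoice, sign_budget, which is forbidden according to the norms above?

Premise 7 gives O(flag_directive).
Premise 8, O(declare_conflict → ¬flag_directive), contraposes to O(flag_directive → ¬declare_conflict); with O(flag_directive) we get O(¬declare_conflict).
Premise 4 is O(post_bond → declare_conflict); contrapositively O(¬declare_conflict → ¬post_bond). Since O(¬declare_conflict) holds, K gives O(¬post_bond).
Premise 10 is O(evacuate → post_bond); contrapositively O(¬post_bond → ¬evacuate). Since O(¬post_bond) holds, K gives O(¬evacuate).
Premise 3, O(¬wear_ppe → evacuate), contraposes to O(¬evacuate → wear_ppe); with O(¬evacuate) we get O(wear_ppe).
Premise 1 is O(verify_waiver → ¬wear_ppe); contrapositively O(wear_ppe → ¬verify_waiver). Since O(wear_ppe) holds, K gives O(¬verify_waiver).
The contrapositive of premise 11 (O(waive_invoice → verify_waiver)) is O(¬verify_waiver → ¬waive_invoice), and O(¬verify_waiver) is already established, so O(¬waive_invoice).
So O(¬waive_invoice) holds, i.e. waive_invoice is forbidden. None of the other listed options is forbidden under the premises.

waive_invoice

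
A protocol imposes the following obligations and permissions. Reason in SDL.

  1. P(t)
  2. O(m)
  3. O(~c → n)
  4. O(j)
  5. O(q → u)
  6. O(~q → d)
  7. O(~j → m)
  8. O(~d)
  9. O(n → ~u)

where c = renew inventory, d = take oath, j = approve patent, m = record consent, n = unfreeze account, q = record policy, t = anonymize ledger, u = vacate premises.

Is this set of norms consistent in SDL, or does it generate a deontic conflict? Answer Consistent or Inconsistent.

Premise 7 is O(~j → m); even if O(m) held, inferring O(~j) would be affirming the consequent — invalid.
So O(~j) is not derivable, and the apparent clash with O(j) does not arise.
A world satisfying every obligation exists (e.g. c=true, d=false, j=true, m=true, n=false, q=true, t=false, u=true); no atom is both obligatory and forbidden, so the set is consistent.

Consistent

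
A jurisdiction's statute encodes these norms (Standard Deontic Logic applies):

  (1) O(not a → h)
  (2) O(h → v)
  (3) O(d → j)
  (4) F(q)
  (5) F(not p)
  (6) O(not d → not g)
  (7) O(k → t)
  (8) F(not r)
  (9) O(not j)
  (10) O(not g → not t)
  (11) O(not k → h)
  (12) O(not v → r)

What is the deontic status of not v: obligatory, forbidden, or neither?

Premise 9 states O(not j) outright.
Premise 3 is O(d → j); contrapositively O(not j → not d). Since O(not j) holds, K gives O(not d).
From O(not d) and premise 6, O(not d → not g), we obtain O(not g).
With premise 10, O(not g → not t), the K-axiom yields O(not t).
Premise 7 is O(k → t); contrapositively O(not t → not k). Since O(not t) holds, K gives O(not k).
From O(not k) and premise 11, O(not k → h), we obtain O(h).
With premise 2, O(h → v), the K-axiom yields O(v).
Premises 1, 4, 5, 8, 12 do not contribute to this derivation.
Thus O(v), which is F(not v): not v is forbidden.

Forbidden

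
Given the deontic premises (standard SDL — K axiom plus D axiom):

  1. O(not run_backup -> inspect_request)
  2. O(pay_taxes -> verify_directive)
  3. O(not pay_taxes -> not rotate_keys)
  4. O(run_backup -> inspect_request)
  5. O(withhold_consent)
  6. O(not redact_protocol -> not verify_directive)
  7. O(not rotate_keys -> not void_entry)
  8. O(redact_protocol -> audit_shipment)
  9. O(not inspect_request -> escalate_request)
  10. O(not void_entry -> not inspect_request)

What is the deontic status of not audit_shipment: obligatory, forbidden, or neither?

Forbidden

Premises 1 and 4 are O(not run_backup -> inspect_request) and O(run_backup -> inspect_request); every ideal world satisfies not run_backup or run_backup, so in either case inspect_request holds — hence O(inspect_request).
Premise 10, O(not void_entry -> not inspect_request), contraposes to O(inspect_request -> void_entry); with O(inspect_request) we get O(void_entry).
Premise 7, O(not rotate_keys -> not void_entry), contraposes to O(void_entry -> rotate_keys); with O(void_entry) we get O(rotate_keys).
Premise 3, O(not pay_taxes -> not rotate_keys), contraposes to O(rotate_keys -> pay_taxes); with O(rotate_keys) we get O(pay_taxes).
Applying K to premise 2 (O(pay_taxes -> verify_directive)) and O(pay_taxes) yields O(verify_directive).
Premise 6, O(not redact_protocol -> not verify_directive), contraposes to O(verify_directive -> redact_protocol); with O(verify_directive) we get O(redact_protocol).
Premise 8 is O(redact_protocol -> audit_shipment); since O(redact_protocol), deontic closure gives O(audit_shipment).
Premises 5, 9 do not contribute to this derivation.
Thus O(audit_shipment), which is F(not audit_shipment): not audit_shipment is forbidden.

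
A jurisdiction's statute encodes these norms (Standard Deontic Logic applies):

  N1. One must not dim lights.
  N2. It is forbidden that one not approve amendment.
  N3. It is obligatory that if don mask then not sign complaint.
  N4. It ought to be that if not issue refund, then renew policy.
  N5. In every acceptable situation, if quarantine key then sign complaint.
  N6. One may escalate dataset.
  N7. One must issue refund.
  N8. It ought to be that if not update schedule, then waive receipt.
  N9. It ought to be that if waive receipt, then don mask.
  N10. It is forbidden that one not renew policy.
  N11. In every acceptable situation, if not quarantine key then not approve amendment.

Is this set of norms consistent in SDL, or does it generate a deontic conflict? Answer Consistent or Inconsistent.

Premise 4 is O(¬issue_refund → renew_policy); even if O(renew_policy) held, inferring O(¬issue_refund) would be affirming the consequent — invalid.
So O(¬issue_refund) is not derivable, and the apparent clash with O(issue_refund) does not arise.
A world satisfying every obligation exists (e.g. approve_amendment=true, dim_lights=false, don_mask=false, escalate_dataset=false, issue_refund=true, quarantine_key=true, renew_policy=true, sign_complaint=true, update_schedule=true, waive_receipt=false); no atom is both obligatory and forbidden, so the set is consistent.

Consistent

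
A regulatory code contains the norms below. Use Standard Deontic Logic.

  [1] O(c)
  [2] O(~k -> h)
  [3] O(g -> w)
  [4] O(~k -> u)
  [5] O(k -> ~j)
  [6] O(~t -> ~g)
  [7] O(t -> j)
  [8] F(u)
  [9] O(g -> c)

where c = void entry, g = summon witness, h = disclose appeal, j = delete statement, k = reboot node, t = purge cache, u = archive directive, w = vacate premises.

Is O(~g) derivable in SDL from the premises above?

Yes

Premise 8, F(u), is equivalent to O(~u).
The contrapositive of premise 4 (O(~k -> u)) is O(~u -> k), and O(~u) is already established, so O(k).
From O(k) and premise 5, O(k -> ~j), we obtain O(~j).
Premise 7 is O(t -> j); contrapositively O(~j -> ~t). Since O(~j) holds, K gives O(~t).
With premise 6, O(~t -> ~g), the K-axiom yields O(~g).
Premises 1, 2, 3, 9 do not contribute to this derivation.
So O(~g) follows.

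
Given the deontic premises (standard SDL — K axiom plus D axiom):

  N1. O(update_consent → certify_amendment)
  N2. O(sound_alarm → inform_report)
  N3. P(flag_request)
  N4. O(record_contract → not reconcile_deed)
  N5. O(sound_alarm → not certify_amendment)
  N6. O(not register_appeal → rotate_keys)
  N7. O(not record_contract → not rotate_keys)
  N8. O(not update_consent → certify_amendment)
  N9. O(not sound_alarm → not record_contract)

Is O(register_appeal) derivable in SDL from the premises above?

Premises 8 and 1 cover both cases: O(not update_consent → certify_amendment) and O(update_consent → certify_amendment). Since not update_consent ∨ update_consent is a tautology, O(certify_amendment) follows.
The contrapositive of premise 5 (O(sound_alarm → not certify_amendment)) is O(certify_amendment → not sound_alarm), and O(certify_amendment) is already established, so O(not sound_alarm).
From O(not sound_alarm) and premise 9, O(not sound_alarm → not record_contract), we obtain O(not record_contract).
From O(not record_contract) and premise 7, O(not record_contract → not rotate_keys), we obtain O(not rotate_keys).
Premise 6 is O(not register_appeal → rotate_keys); contrapositively O(not rotate_keys → register_appeal). Since O(not rotate_keys) holds, K gives O(register_appeal).
Premises 2, 3, 4 do not contribute to this derivation.
So O(register_appeal) follows.

Yes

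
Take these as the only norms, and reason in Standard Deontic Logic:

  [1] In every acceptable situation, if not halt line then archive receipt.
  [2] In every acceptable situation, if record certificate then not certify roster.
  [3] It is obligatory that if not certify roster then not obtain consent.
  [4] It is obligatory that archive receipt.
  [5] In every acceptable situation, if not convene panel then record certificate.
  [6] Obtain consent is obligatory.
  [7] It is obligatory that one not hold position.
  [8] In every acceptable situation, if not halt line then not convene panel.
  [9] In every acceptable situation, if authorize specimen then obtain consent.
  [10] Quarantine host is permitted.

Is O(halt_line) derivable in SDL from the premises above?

Premise 6 gives O(obtain_consent).
Premise 3 is O(¬certify_roster → ¬obtain_consent); contrapositively O(obtain_consent → certify_roster). Since O(obtain_consent) holds, K gives O(certify_roster).
Premise 2, O(record_certificate → ¬certify_roster), contraposes to O(certify_roster → ¬record_certificate); with O(certify_roster) we get O(¬record_certificate).
Premise 5, O(¬convene_panel → record_certificate), contraposes to O(¬record_certificate → convene_panel); with O(¬record_certificate) we get O(convene_panel).
The contrapositive of premise 8 (O(¬halt_line → ¬convene_panel)) is O(convene_panel → halt_line), and O(convene_panel) is already established, so O(halt_line).
Premises 1, 4, 7, 9, 10 do not contribute to this derivation.
So O(halt_line) follows.

Yes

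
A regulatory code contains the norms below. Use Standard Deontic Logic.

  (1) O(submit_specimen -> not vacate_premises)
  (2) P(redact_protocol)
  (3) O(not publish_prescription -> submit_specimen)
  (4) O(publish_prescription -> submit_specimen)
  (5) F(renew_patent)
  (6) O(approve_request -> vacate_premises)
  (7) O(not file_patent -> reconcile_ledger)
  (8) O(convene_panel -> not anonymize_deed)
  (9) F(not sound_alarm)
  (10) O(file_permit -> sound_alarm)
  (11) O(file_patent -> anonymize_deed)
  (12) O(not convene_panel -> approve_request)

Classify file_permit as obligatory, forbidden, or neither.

Premise 10 is O(file_permit -> sound_alarm); even if O(sound_alarm) held, inferring O(file_permit) would be affirming the consequent — invalid.
No premise or chain of K-axiom applications forces O(file_permit), and none forces O(not file_permit). So file_permit is neither obligatory nor forbidden under these norms.

Neither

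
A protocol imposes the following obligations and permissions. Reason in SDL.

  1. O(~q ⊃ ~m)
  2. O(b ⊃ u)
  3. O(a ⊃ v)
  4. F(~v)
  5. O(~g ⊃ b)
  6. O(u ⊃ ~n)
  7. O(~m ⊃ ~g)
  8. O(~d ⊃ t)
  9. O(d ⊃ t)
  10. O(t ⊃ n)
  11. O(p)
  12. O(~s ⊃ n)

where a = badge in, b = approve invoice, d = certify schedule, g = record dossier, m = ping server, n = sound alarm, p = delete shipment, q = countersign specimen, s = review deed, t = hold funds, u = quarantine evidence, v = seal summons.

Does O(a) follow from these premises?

No

Premise 3 is O(a ⊃ v); even if O(v) held, inferring O(a) would be affirming the consequent — invalid.
No other premise forces O(a). An ideal world satisfying every premise can still have a false, so O(a) is not derivable.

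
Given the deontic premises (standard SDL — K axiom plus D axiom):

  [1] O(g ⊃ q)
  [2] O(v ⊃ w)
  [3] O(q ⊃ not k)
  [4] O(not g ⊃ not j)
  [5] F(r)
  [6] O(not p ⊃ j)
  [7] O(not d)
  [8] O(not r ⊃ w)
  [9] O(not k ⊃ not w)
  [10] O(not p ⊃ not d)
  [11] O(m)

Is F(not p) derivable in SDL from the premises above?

Yes

Premise 5 is F(r), i.e. O(not r).
From O(not r) and premise 8, O(not r ⊃ w), we obtain O(w).
Premise 9, O(not k ⊃ not w), contraposes to O(w ⊃ k); with O(w) we get O(k).
Premise 3 is O(q ⊃ not k); contrapositively O(k ⊃ not q). Since O(k) holds, K gives O(not q).
The contrapositive of premise 1 (O(g ⊃ q)) is O(not q ⊃ not g), and O(not q) is already established, so O(not g).
Applying K to premise 4 (O(not g ⊃ not j)) and O(not g) yields O(not j).
Premise 6, O(not p ⊃ j), contraposes to O(not j ⊃ p); with O(not j) we get O(p).
Premises 2, 7, 10, 11 do not contribute to this derivation.
So O(p) holds, i.e. F(not p). The claim follows.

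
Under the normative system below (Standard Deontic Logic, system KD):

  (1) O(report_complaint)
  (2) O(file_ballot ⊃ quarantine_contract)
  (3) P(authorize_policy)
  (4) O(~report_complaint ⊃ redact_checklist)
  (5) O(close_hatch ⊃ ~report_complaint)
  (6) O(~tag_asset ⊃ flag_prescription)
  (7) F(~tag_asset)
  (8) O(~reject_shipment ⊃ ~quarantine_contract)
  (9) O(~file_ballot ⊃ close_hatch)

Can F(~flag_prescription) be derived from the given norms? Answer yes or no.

Premise 6 is O(~tag_asset ⊃ flag_prescription), but O(~tag_asset) is not derivable from the premises, so it does not yield O(flag_prescription).
No other premise forces O(flag_prescription). An ideal world satisfying every premise can still have ~flag_prescription true, so F(~flag_prescription) is not derivable.

No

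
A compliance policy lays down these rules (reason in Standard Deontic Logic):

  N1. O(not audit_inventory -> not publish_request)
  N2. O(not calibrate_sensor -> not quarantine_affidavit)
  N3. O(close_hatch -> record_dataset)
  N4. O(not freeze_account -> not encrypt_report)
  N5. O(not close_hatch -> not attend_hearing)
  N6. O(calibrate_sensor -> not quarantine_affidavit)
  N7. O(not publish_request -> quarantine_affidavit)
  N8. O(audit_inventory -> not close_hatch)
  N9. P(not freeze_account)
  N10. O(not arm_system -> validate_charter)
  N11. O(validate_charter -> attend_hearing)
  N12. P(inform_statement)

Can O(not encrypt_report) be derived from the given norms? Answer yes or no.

Premise 4 is O(not freeze_account -> not encrypt_report), but O(not freeze_account) is not derivable from the premises (the permission P(not freeze_account) asserts only not O(freeze_account), not O(not freeze_account)), so it does not yield O(not encrypt_report).
No other premise forces O(not encrypt_report). An ideal world satisfying every premise can still have not encrypt_report false, so O(not encrypt_report) is not derivable.

No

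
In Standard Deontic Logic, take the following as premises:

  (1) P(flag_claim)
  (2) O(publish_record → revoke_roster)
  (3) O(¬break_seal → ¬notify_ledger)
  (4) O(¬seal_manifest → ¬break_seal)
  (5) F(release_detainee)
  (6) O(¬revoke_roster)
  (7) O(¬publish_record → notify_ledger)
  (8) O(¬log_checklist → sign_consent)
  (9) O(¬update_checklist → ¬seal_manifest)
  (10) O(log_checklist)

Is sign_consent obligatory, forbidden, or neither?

Premise 8 is O(¬log_checklist → sign_consent), but O(¬log_checklist) is not derivable from the premises, so it does not yield O(sign_consent).
No premise or chain of K-axiom applications forces O(sign_consent), and none forces O(¬sign_consent). So sign_consent is neither obligatory nor forbidden under these norms.

Neither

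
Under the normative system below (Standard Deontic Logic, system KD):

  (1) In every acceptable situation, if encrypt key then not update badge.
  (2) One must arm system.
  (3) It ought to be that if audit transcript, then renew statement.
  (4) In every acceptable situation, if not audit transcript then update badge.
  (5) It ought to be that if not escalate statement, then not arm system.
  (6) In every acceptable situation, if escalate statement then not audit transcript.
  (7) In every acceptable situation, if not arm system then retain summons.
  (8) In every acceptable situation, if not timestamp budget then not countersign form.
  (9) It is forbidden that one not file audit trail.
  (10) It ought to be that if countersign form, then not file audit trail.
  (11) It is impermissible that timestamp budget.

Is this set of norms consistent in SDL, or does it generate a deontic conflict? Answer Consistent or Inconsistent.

Consistent

Premise 10 is O(countersign_form → ¬file_audit_trail), but O(countersign_form) is not derivable from the premises, so it does not yield O(¬file_audit_trail).
So O(¬file_audit_trail) is not derivable, and the apparent clash with O(file_audit_trail) does not arise.
A world satisfying every obligation exists (e.g. arm_system=true, audit_transcript=false, countersign_form=false, encrypt_key=false, escalate_statement=true, file_audit_trail=true, renew_statement=false, retain_summons=false, timestamp_budget=false, update_badge=true); no atom is both obligatory and forbidden, so the set is consistent.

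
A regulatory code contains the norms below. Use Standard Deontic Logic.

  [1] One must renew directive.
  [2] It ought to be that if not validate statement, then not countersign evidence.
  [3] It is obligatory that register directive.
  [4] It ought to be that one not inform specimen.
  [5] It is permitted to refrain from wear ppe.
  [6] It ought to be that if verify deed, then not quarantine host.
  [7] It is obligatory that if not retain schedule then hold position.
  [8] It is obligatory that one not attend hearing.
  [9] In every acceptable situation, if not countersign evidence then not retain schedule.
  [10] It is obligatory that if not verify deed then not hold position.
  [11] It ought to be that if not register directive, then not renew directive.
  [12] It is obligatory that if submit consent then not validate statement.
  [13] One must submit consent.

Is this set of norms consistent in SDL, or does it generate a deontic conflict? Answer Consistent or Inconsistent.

Premise 11 is O(¬register_directive → ¬renew_directive), but O(¬register_directive) is not derivable from the premises, so it does not yield O(¬renew_directive).
So O(¬renew_directive) is not derivable, and the apparent clash with O(renew_directive) does not arise.
A world satisfying every obligation exists (e.g. attend_hearing=false, countersign_evidence=false, hold_position=true, inform_specimen=false, quarantine_host=false, register_directive=true, renew_directive=true, retain_schedule=false, submit_consent=true, validate_statement=false, verify_deed=true, wear_ppe=false); no atom is both obligatory and forbidden, so the set is consistent.

Consistent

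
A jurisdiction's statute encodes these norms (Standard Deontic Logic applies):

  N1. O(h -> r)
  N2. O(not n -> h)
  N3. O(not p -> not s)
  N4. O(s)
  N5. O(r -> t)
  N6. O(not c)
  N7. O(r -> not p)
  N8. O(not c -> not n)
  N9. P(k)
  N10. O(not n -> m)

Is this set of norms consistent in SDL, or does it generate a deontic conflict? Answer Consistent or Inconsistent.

Inconsistent

Premise 4 gives O(s).
The contrapositive of premise 3 (O(not p -> not s)) is O(s -> p), and O(s) is already established, so O(p).
The contrapositive of premise 7 (O(r -> not p)) is O(p -> not r), and O(p) is already established, so O(not r).
The contrapositive of premise 1 (O(h -> r)) is O(not r -> not h), and O(not r) is already established, so O(not h).
Premise 2 is O(not n -> h); contrapositively O(not h -> n). Since O(not h) holds, K gives O(n).
Premise 8, O(not c -> not n), contraposes to O(n -> c); with O(n) we get O(c).
However, premise 6 gives O(not c).
We now have both O(c) and O(not c) — c is simultaneously obligatory and forbidden, violating the D-axiom.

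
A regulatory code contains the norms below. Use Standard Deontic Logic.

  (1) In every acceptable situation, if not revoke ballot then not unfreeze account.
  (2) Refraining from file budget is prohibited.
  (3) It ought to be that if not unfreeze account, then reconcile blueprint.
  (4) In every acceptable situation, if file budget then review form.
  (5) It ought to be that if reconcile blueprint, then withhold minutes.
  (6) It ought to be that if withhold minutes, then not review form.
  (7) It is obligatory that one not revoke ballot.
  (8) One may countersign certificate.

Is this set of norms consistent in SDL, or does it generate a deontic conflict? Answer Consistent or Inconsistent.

Inconsistent

Premise 2, F(¬file_budget), is equivalent to O(file_budget).
With premise 4, O(file_budget → review_form), the K-axiom yields O(review_form).
Premise 6 is O(withhold_minutes → ¬review_form); contrapositively O(review_form → ¬withhold_minutes). Since O(review_form) holds, K gives O(¬withhold_minutes).
Premise 5, O(reconcile_blueprint → withhold_minutes), contraposes to O(¬withhold_minutes → ¬reconcile_blueprint); with O(¬withhold_minutes) we get O(¬reconcile_blueprint).
The contrapositive of premise 3 (O(¬unfreeze_account → reconcile_blueprint)) is O(¬reconcile_blueprint → unfreeze_account), and O(¬reconcile_blueprint) is already established, so O(unfreeze_account).
Premise 1 is O(¬revoke_ballot → ¬unfreeze_account); contrapositively O(unfreeze_account → revoke_ballot). Since O(unfreeze_account) holds, K gives O(revoke_ballot).
Yet premise 7 states O(¬revoke_ballot).
We now have both O(revoke_ballot) and O(¬revoke_ballot) — revoke_ballot is simultaneously obligatory and forbidden, violating the D-axiom.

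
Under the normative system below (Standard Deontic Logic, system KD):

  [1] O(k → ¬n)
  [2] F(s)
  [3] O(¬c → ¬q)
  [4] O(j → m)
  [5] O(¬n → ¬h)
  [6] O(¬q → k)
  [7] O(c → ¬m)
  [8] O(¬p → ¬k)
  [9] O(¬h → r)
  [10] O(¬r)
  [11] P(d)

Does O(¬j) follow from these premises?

Yes

Premise 10 gives O(¬r).
The contrapositive of premise 9 (O(¬h → r)) is O(¬r → h), and O(¬r) is already established, so O(h).
Premise 5 is O(¬n → ¬h); contrapositively O(h → n). Since O(h) holds, K gives O(n).
Premise 1, O(k → ¬n), contraposes to O(n → ¬k); with O(n) we get O(¬k).
The contrapositive of premise 6 (O(¬q → k)) is O(¬k → q), and O(¬k) is already established, so O(q).
Premise 3 is O(¬c → ¬q); contrapositively O(q → c). Since O(q) holds, K gives O(c).
From O(c) and premise 7, O(c → ¬m), we obtain O(¬m).
Premise 4, O(j → m), contraposes to O(¬m → ¬j); with O(¬m) we get O(¬j).
Premises 2, 8, 11 do not contribute to this derivation.
So O(¬j) follows.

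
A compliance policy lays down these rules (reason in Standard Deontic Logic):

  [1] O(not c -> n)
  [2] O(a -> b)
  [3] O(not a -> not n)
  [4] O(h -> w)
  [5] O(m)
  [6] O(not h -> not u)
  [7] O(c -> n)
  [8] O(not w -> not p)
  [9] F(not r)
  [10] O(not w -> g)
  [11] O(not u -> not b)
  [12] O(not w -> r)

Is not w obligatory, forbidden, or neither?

Forbidden

Premises 1 and 7 are O(not c -> n) and O(c -> n); every ideal world satisfies not c or c, so in either case n holds — hence O(n).
Premise 3, O(not a -> not n), contraposes to O(n -> a); with O(n) we get O(a).
From O(a) and premise 2, O(a -> b), we obtain O(b).
Premise 11 is O(not u -> not b); contrapositively O(b -> u). Since O(b) holds, K gives O(u).
Premise 6, O(not h -> not u), contraposes to O(u -> h); with O(u) we get O(h).
Premise 4 is O(h -> w); since O(h), deontic closure gives O(w).
Premises 5, 8, 9, 10, 12 do not contribute to this derivation.
Thus O(w), which is F(not w): not w is forbidden.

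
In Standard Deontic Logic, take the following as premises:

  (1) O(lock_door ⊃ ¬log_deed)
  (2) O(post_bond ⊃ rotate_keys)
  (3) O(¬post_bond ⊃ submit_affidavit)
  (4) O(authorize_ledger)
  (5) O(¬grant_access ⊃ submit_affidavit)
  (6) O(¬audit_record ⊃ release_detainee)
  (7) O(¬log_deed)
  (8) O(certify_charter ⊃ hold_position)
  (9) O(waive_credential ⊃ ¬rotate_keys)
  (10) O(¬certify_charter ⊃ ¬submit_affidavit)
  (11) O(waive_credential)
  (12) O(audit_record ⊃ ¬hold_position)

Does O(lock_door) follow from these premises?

Premise 1 is O(lock_door ⊃ ¬log_deed); even if O(¬log_deed) held, inferring O(lock_door) would be affirming the consequent — invalid.
No other premise forces O(lock_door). An ideal world satisfying every premise can still have lock_door false, so O(lock_door) is not derivable.

No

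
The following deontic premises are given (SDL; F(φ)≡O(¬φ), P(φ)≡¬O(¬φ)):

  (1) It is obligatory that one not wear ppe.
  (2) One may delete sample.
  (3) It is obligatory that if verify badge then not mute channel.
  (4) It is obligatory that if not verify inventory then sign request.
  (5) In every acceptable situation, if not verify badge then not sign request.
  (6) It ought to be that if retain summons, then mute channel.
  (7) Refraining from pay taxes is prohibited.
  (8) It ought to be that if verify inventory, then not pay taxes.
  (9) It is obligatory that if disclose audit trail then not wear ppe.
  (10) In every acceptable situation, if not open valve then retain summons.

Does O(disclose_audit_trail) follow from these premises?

Premise 9 is O(disclose_audit_trail → ¬wear_ppe); even if O(¬wear_ppe) held, inferring O(disclose_audit_trail) would be affirming the consequent — invalid.
No other premise forces O(disclose_audit_trail). An ideal world satisfying every premise can still have disclose_audit_trail false, so O(disclose_audit_trail) is not derivable.

No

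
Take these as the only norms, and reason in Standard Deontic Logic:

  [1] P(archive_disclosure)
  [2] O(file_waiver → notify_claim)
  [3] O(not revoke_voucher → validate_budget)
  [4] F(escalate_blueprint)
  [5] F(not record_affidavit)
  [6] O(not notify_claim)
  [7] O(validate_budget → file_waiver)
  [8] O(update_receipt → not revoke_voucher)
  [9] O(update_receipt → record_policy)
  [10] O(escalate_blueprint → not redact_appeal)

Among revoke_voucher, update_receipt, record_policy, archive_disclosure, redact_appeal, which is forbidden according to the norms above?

update_receipt

Premise 6 states O(not notify_claim) outright.
Premise 2, O(file_waiver → notify_claim), contraposes to O(not notify_claim → not file_waiver); with O(not notify_claim) we get O(not file_waiver).
The contrapositive of premise 7 (O(validate_budget → file_waiver)) is O(not file_waiver → not validate_budget), and O(not file_waiver) is already established, so O(not validate_budget).
The contrapositive of premise 3 (O(not revoke_voucher → validate_budget)) is O(not validate_budget → revoke_voucher), and O(not validate_budget) is already established, so O(revoke_voucher).
The contrapositive of premise 8 (O(update_receipt → not revoke_voucher)) is O(revoke_voucher → not update_receipt), and O(revoke_voucher) is already established, so O(not update_receipt).
So O(not update_receipt) holds, i.e. update_receipt is forbidden. None of the other listed options is forbidden under the premises.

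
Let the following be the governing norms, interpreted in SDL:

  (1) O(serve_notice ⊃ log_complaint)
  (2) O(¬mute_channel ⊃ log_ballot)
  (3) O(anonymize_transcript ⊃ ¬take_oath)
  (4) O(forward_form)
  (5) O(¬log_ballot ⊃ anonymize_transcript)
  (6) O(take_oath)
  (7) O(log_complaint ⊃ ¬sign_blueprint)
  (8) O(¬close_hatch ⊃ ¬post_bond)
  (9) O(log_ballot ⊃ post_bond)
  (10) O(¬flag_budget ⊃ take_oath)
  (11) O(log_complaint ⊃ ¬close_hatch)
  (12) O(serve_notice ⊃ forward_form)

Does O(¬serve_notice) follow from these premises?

Yes

Premise 6 states O(take_oath) outright.
Premise 3, O(anonymize_transcript ⊃ ¬take_oath), contraposes to O(take_oath ⊃ ¬anonymize_transcript); with O(take_oath) we get O(¬anonymize_transcript).
Premise 5 is O(¬log_ballot ⊃ anonymize_transcript); contrapositively O(¬anonymize_transcript ⊃ log_ballot). Since O(¬anonymize_transcript) holds, K gives O(log_ballot).
With premise 9, O(log_ballot ⊃ post_bond), the K-axiom yields O(post_bond).
The contrapositive of premise 8 (O(¬close_hatch ⊃ ¬post_bond)) is O(post_bond ⊃ close_hatch), and O(post_bond) is already established, so O(close_hatch).
Premise 11, O(log_complaint ⊃ ¬close_hatch), contraposes to O(close_hatch ⊃ ¬log_complaint); with O(close_hatch) we get O(¬log_complaint).
Premise 1, O(serve_notice ⊃ log_complaint), contraposes to O(¬log_complaint ⊃ ¬serve_notice); with O(¬log_complaint) we get O(¬serve_notice).
Premises 2, 4, 7, 10, 12 do not contribute to this derivation.
So O(¬serve_notice) follows.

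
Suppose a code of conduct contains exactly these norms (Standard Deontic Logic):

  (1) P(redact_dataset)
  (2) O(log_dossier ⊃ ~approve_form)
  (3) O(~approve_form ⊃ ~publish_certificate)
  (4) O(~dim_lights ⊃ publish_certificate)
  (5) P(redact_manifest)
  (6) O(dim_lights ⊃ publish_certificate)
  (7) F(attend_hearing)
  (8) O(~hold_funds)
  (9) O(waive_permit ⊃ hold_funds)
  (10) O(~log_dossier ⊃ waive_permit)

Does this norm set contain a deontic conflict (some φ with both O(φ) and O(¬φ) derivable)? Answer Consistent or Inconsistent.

Premises 6 and 4 are O(dim_lights ⊃ publish_certificate) and O(~dim_lights ⊃ publish_certificate); every ideal world satisfies dim_lights or ~dim_lights, so in either case publish_certificate holds — hence O(publish_certificate).
Premise 3 is O(~approve_form ⊃ ~publish_certificate); contrapositively O(publish_certificate ⊃ approve_form). Since O(publish_certificate) holds, K gives O(approve_form).
Premise 2, O(log_dossier ⊃ ~approve_form), contraposes to O(approve_form ⊃ ~log_dossier); with O(approve_form) we get O(~log_dossier).
Applying K to premise 10 (O(~log_dossier ⊃ waive_permit)) and O(~log_dossier) yields O(waive_permit).
Applying K to premise 9 (O(waive_permit ⊃ hold_funds)) and O(waive_permit) yields O(hold_funds).
But premise 8 directly asserts O(~hold_funds).
We now have both O(hold_funds) and O(~hold_funds) — hold_funds is simultaneously obligatory and forbidden, violating the D-axiom.

Inconsistent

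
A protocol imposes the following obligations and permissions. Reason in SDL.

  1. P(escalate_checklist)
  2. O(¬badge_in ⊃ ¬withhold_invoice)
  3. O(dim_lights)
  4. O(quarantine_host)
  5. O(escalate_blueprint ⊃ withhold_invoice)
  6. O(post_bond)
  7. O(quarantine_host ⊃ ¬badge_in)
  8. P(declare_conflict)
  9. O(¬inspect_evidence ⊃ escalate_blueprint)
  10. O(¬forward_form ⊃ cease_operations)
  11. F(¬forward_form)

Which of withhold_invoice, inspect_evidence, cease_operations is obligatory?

inspect_evidence

Premise 4 gives O(quarantine_host).
From O(quarantine_host) and premise 7, O(quarantine_host ⊃ ¬badge_in), we obtain O(¬badge_in).
From O(¬badge_in) and premise 2, O(¬badge_in ⊃ ¬withhold_invoice), we obtain O(¬withhold_invoice).
The contrapositive of premise 5 (O(escalate_blueprint ⊃ withhold_invoice)) is O(¬withhold_invoice ⊃ ¬escalate_blueprint), and O(¬withhold_invoice) is already established, so O(¬escalate_blueprint).
The contrapositive of premise 9 (O(¬inspect_evidence ⊃ escalate_blueprint)) is O(¬escalate_blueprint ⊃ inspect_evidence), and O(¬escalate_blueprint) is already established, so O(inspect_evidence).
So O(inspect_evidence) holds — inspect_evidence is obligatory. None of the other listed options is made obligatory by any chain of premises.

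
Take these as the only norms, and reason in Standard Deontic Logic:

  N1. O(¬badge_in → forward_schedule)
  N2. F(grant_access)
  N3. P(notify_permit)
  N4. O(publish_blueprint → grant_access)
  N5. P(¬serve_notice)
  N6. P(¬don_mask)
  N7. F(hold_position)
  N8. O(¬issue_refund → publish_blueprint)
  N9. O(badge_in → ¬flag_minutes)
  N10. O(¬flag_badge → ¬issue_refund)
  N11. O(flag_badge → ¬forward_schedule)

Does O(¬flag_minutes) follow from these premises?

Yes

Premise 2, F(grant_access), is equivalent to O(¬grant_access).
The contrapositive of premise 4 (O(publish_blueprint → grant_access)) is O(¬grant_access → ¬publish_blueprint), and O(¬grant_access) is already established, so O(¬publish_blueprint).
The contrapositive of premise 8 (O(¬issue_refund → publish_blueprint)) is O(¬publish_blueprint → issue_refund), and O(¬publish_blueprint) is already established, so O(issue_refund).
Premise 10, O(¬flag_badge → ¬issue_refund), contraposes to O(issue_refund → flag_badge); with O(issue_refund) we get O(flag_badge).
Applying K to premise 11 (O(flag_badge → ¬forward_schedule)) and O(flag_badge) yields O(¬forward_schedule).
Premise 1 is O(¬badge_in → forward_schedule); contrapositively O(¬forward_schedule → badge_in). Since O(¬forward_schedule) holds, K gives O(badge_in).
Applying K to premise 9 (O(badge_in → ¬flag_minutes)) and O(badge_in) yields O(¬flag_minutes).
Premises 3, 5, 6, 7 do not contribute to this derivation.
So O(¬flag_minutes) follows.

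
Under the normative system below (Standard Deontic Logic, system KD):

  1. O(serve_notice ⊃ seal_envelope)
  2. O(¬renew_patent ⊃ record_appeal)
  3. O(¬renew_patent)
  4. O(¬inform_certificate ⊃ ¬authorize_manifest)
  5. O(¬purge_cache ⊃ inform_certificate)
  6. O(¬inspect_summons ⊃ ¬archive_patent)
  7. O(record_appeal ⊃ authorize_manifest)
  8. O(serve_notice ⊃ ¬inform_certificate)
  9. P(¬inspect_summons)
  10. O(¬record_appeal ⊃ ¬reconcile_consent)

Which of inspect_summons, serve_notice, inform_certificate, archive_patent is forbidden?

serve_notice

Premise 3 gives O(¬renew_patent).
Premise 2 is O(¬renew_patent ⊃ record_appeal); since O(¬renew_patent), deontic closure gives O(record_appeal).
Premise 7 is O(record_appeal ⊃ authorize_manifest); since O(record_appeal), deontic closure gives O(authorize_manifest).
Premise 4, O(¬inform_certificate ⊃ ¬authorize_manifest), contraposes to O(authorize_manifest ⊃ inform_certificate); with O(authorize_manifest) we get O(inform_certificate).
Premise 8 is O(serve_notice ⊃ ¬inform_certificate); contrapositively O(inform_certificate ⊃ ¬serve_notice). Since O(inform_certificate) holds, K gives O(¬serve_notice).
So O(¬serve_notice) holds, i.e. serve_notice is forbidden. None of the other listed options is forbidden under the premises.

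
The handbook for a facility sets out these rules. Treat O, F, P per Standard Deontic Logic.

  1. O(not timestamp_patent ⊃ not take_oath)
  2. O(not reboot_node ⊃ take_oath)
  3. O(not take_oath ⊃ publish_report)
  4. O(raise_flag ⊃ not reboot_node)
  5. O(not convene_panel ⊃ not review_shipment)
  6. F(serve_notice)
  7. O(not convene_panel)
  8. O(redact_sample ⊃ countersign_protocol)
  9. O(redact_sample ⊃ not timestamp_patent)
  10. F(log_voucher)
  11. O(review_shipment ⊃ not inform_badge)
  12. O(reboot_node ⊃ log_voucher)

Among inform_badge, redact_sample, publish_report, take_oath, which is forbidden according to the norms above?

redact_sample

F(log_voucher) at premise 10 means O(not log_voucher).
The contrapositive of premise 12 (O(reboot_node ⊃ log_voucher)) is O(not log_voucher ⊃ not reboot_node), and O(not log_voucher) is already established, so O(not reboot_node).
With premise 2, O(not reboot_node ⊃ take_oath), the K-axiom yields O(take_oath).
The contrapositive of premise 1 (O(not timestamp_patent ⊃ not take_oath)) is O(take_oath ⊃ timestamp_patent), and O(take_oath) is already established, so O(timestamp_patent).
Premise 9 is O(redact_sample ⊃ not timestamp_patent); contrapositively O(timestamp_patent ⊃ not redact_sample). Since O(timestamp_patent) holds, K gives O(not redact_sample).
So O(not redact_sample) holds, i.e. redact_sample is forbidden. None of the other listed options is forbidden under the premises.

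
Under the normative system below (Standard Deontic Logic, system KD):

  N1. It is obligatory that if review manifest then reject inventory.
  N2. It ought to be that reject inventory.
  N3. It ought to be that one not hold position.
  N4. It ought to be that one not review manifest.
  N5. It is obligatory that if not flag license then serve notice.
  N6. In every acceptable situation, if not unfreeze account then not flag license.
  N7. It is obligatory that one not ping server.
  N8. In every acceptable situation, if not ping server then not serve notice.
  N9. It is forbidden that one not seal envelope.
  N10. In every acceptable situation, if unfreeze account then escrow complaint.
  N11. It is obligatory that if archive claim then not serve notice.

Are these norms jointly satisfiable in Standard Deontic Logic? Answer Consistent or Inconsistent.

Premise 1 is O(review_manifest → reject_inventory); even if O(reject_inventory) held, inferring O(review_manifest) would be affirming the consequent — invalid.
So O(review_manifest) is not derivable, and the apparent clash with O(¬review_manifest) does not arise.
A world satisfying every obligation exists (e.g. archive_claim=false, escrow_complaint=true, flag_license=true, hold_position=false, ping_server=false, reject_inventory=true, review_manifest=false, seal_envelope=true, serve_notice=false, unfreeze_account=true); no atom is both obligatory and forbidden, so the set is consistent.

Consistent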